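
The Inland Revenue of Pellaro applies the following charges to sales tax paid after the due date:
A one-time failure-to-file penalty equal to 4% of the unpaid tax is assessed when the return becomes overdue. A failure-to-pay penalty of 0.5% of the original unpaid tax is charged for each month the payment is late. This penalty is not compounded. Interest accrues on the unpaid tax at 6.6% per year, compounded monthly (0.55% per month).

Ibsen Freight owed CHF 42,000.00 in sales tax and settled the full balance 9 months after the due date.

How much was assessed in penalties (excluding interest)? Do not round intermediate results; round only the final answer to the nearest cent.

CHF 3,570.00

Failure-to-file penalty: 4% × CHF 42,000.00 = CHF 1,680.00
Failure-to-pay penalty = 0.5% × CHF 42,000.00 × 9 mo = CHF 1,890.00
Total penalty = CHF 1,680.00 + CHF 1,890.00 = CHF 3,570.00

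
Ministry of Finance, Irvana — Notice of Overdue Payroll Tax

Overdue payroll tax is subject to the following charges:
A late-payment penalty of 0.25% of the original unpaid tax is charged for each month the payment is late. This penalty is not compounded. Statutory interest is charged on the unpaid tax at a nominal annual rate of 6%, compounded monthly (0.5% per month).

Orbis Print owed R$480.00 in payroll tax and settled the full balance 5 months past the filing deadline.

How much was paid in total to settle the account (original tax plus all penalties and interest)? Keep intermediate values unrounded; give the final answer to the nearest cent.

R$498.12

Late-payment penalty: 5 × 0.25% × R$480.00 = R$6.00
Interest: R$480.00 × ((1 + 0.005)^5 − 1) = R$480.00 × 0.0252513… = R$12.1206…
Total = R$480.00 + R$6.0000 + R$12.1206… = R$498.12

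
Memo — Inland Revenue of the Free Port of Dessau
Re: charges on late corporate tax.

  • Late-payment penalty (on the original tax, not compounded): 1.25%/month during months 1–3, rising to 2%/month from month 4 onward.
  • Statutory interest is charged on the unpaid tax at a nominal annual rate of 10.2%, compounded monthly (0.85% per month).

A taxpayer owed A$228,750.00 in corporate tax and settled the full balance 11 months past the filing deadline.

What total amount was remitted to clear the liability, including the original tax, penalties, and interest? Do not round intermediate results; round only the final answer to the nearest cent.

Penalty, months 1–3: 3 × 1.25% × A$228,750.00 = A$8,578.13…
Penalty, months 4–11: 8 × 2% × A$228,750.00 = A$36,600.00
Interest: A$228,750.00 × ((1 + 0.0085)^11 − 1) = A$228,750.00 × 0.0975768… = A$22,320.6985…
Total = A$228,750.00 + A$45,178.1250 + A$22,320.6985… = A$296,248.82

A$296,248.82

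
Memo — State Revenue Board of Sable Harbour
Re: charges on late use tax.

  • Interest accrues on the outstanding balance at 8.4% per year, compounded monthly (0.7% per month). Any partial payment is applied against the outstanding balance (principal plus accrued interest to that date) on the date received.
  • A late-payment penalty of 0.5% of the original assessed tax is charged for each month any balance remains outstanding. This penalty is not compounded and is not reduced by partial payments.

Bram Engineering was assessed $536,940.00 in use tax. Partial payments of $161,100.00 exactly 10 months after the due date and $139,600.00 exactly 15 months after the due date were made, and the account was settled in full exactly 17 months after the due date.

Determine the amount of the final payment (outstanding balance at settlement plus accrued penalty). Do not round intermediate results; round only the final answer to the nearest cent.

Balance at month 10: $536,940.0000 × (1 + 0.007)^10 = $575,732.1262…
After $161,100.00 payment: $575,732.1262… − $161,100.00 = $414,632.1262…
Balance at month 15: $414,632.1262… × (1 + 0.007)^5 = $429,348.8475…
After $139,600.00 payment: $429,348.8475… − $139,600.00 = $289,748.8475…
Balance at month 17: $289,748.8475… × (1 + 0.007)^2 = $293,819.5291…
Penalty: 17 × 0.5% × $536,940.00 = $45,639.90
Final settlement = outstanding balance + penalty = $293,819.5291… + $45,639.90 = $339,459.43

$339,459.43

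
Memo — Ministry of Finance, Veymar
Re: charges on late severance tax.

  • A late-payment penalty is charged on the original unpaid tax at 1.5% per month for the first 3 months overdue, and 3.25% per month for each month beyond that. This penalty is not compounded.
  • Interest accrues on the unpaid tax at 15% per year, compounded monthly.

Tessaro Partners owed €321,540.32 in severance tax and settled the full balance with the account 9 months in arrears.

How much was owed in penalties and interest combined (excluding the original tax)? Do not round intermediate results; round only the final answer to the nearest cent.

Penalty, months 1–3: 3 × 1.5% × €321,540.32 = €14,469.31…
Penalty, months 4–9: 6 × 3.25% × €321,540.32 = €62,700.36…
Interest (15%/yr ÷ 12 = 1.25%/month): €321,540.32 × ((1 + 0.0125)^9 − 1) = €38,035.7046…
Penalties + interest = €77,169.6768 + €38,035.7046… = €115,205.38

€115,205.38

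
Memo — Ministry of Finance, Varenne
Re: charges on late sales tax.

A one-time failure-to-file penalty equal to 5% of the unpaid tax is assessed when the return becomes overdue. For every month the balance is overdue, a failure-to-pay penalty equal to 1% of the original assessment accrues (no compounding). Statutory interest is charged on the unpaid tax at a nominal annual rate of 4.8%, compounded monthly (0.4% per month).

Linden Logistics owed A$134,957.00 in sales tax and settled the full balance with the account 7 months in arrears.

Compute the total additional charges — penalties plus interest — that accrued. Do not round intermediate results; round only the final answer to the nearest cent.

Failure-to-file penalty: 5% × A$134,957.00 = A$6,747.85
Failure-to-pay penalty = 1% × A$134,957.00 × 7 mo = A$9,446.99
Interest: A$134,957.00 × ((1 + 0.004)^7 − 1) = A$134,957.00 × 0.0283382… = A$3,824.4451…
Penalties + interest = A$16,194.8400 + A$3,824.4451… = A$20,019.29

A$20,019.29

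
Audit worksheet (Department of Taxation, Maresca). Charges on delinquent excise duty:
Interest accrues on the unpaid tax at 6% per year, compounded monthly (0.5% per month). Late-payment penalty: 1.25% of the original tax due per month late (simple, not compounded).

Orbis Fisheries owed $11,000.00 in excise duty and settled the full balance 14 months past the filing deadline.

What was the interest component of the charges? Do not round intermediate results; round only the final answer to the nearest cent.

Interest: $11,000.00 × ((1 + 0.005)^14 − 1) = $11,000.00 × 0.0723211… = $795.5325…

$795.53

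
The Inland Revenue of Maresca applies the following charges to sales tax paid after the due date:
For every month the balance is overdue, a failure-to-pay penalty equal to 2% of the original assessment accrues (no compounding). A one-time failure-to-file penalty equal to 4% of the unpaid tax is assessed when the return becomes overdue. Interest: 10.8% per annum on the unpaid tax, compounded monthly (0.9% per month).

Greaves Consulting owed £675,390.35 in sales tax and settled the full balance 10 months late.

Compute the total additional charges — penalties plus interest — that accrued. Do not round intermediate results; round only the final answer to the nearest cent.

£225,400.64

Failure-to-file penalty: 4% × £675,390.35 = £27,015.61…
Failure-to-pay penalty = 2% × £675,390.35 × 10 mo = £135,078.07
Interest: £675,390.35 × ((1 + 0.009)^10 − 1) = £675,390.35 × 0.0937339… = £63,306.9532…
Penalties + interest = £162,093.6840 + £63,306.9532… = £225,400.64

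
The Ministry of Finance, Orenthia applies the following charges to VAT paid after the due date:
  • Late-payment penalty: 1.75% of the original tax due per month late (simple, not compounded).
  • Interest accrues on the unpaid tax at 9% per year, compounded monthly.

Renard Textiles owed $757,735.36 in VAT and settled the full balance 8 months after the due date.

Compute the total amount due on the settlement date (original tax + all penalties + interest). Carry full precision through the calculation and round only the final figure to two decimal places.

$910,493.94

Late-payment penalty = 1.75% × $757,735.36 × 8 mo = $106,082.95…
Interest (9%/yr ÷ 12 = 0.75%/month): $757,735.36 × ((1 + 0.0075)^8 − 1) = $46,675.6251…
Total = $757,735.36 + $106,082.9504 + $46,675.6251… = $910,493.94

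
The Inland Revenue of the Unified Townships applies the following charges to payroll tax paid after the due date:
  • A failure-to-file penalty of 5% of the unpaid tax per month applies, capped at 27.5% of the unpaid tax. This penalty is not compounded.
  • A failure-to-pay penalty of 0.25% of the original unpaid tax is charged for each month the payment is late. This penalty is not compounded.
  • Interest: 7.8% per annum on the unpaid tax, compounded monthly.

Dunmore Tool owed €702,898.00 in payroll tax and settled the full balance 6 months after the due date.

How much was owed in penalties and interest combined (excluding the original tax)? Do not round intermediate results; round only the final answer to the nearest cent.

€231,702.78

Failure-to-file: 6 × 5% × €702,898.00 = €210,869.40, capped at 27.5% × €702,898.00 = €193,296.95
Failure-to-pay penalty = 0.25% × €702,898.00 × 6 mo = €10,543.47
Interest (7.8%/yr ÷ 12 = 0.65%/month): €702,898.00 × ((1 + 0.0065)^6 − 1) = €27,862.3631…
Penalties + interest = €203,840.4200 + €27,862.3631… = €231,702.78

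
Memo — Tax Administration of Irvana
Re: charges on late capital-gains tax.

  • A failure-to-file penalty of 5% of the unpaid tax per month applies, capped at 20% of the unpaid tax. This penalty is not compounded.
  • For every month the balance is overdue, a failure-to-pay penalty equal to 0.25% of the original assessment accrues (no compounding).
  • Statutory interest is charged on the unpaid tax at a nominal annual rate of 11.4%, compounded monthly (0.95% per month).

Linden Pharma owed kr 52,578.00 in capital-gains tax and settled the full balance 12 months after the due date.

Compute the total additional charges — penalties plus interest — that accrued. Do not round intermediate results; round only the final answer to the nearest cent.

Failure-to-file: 12 × 5% × kr 52,578.00 = kr 31,546.80, capped at 20% × kr 52,578.00 = kr 10,515.60
Failure-to-pay penalty = 0.25% × kr 52,578.00 × 12 mo = kr 1,577.34
Interest: kr 52,578.00 × ((1 + 0.0095)^12 − 1) = kr 52,578.00 × 0.1201492… = kr 6,317.2055…
Penalties + interest = kr 12,092.9400 + kr 6,317.2055… = kr 18,410.15

kr 18,410.15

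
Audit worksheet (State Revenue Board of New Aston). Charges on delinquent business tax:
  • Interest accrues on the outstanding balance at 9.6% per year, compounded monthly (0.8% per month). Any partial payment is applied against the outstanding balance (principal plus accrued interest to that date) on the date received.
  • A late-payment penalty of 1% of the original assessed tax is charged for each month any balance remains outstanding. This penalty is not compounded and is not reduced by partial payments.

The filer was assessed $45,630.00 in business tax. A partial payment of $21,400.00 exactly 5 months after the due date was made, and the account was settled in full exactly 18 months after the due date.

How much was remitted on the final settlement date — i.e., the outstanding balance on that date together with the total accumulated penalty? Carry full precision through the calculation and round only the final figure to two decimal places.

Balance at month 5: $45,630.0000 × (1 + 0.008)^5 = $47,484.6378…
After $21,400.00 payment: $47,484.6378… − $21,400.00 = $26,084.6378…
Balance at month 18: $26,084.6378… × (1 + 0.008)^13 = $28,931.5517…
Penalty: 18 × 1% × $45,630.00 = $8,213.40
Final settlement = outstanding balance + penalty = $28,931.5517… + $8,213.40 = $37,144.95

$37,144.95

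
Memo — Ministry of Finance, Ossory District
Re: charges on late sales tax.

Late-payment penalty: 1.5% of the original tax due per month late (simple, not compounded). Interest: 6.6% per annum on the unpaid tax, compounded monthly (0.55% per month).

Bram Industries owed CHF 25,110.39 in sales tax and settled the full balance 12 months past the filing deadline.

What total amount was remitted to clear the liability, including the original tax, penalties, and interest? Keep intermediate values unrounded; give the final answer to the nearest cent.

Late-payment penalty: 12 × 1.5% × CHF 25,110.39 = CHF 4,519.87…
Interest: CHF 25,110.39 × ((1 + 0.0055)^12 − 1) = CHF 25,110.39 × 0.0680336… = CHF 1,708.3492…
Total = CHF 25,110.39 + CHF 4,519.8702 + CHF 1,708.3492… = CHF 31,338.61

CHF 31,338.61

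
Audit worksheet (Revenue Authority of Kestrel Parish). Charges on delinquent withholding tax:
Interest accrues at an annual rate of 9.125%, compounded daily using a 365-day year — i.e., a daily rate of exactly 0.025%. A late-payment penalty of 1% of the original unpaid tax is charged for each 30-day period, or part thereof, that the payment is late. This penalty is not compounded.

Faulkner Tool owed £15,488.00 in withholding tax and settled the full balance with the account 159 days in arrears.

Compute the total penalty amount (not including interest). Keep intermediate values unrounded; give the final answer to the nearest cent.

£929.28

Penalty periods: ⌈159/30⌉ = 6; penalty = 6 × 1% × £15,488.00 = £929.28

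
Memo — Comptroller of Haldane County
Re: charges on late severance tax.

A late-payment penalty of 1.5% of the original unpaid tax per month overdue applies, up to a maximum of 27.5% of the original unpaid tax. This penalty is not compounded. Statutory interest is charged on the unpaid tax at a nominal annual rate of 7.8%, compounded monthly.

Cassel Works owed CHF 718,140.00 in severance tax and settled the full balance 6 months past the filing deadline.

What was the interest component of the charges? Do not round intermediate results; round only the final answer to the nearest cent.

Interest (7.8%/yr ÷ 12 = 0.65%/month): CHF 718,140.00 × ((1 + 0.0065)^6 − 1) = CHF 28,466.5449…

CHF 28,466.54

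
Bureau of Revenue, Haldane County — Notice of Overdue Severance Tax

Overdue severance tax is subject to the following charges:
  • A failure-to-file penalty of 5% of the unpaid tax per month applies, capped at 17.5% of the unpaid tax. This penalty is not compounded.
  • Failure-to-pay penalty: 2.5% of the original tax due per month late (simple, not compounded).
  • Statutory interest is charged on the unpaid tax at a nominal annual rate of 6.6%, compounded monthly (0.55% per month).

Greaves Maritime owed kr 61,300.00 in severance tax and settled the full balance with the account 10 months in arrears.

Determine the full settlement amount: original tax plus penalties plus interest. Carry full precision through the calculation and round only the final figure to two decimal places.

kr 90,808.68

Failure-to-file: 10 × 5% × kr 61,300.00 = kr 30,650.00, capped at 17.5% × kr 61,300.00 = kr 10,727.50
Failure-to-pay penalty = 2.5% × kr 61,300.00 × 10 mo = kr 15,325.00
Interest: kr 61,300.00 × ((1 + 0.0055)^10 − 1) = kr 61,300.00 × 0.0563814… = kr 3,456.1803…
Total = kr 61,300.00 + kr 26,052.5000 + kr 3,456.1803… = kr 90,808.68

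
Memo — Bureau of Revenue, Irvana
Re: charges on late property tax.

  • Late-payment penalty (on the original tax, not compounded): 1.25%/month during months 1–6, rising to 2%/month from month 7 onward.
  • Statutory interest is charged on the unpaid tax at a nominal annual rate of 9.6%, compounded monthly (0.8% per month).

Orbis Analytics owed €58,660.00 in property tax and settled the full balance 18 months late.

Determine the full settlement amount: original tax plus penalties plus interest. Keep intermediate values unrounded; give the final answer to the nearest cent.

€86,184.60

Penalty, months 1–6: 6 × 1.25% × €58,660.00 = €4,399.50
Penalty, months 7–18: 12 × 2% × €58,660.00 = €14,078.40
Interest: €58,660.00 × ((1 + 0.008)^18 − 1) = €58,660.00 × 0.1542226… = €9,046.6984…
Total = €58,660.00 + €18,477.9000 + €9,046.6984… = €86,184.60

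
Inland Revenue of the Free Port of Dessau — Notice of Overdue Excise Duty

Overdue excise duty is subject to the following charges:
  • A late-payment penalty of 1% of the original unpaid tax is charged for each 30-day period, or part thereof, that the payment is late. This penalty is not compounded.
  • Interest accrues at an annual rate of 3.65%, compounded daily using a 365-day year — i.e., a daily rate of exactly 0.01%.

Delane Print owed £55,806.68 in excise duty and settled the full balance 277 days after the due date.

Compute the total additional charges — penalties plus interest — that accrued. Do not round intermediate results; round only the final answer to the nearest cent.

£7,148.04

Penalty periods: ⌈277/30⌉ = 10; penalty = 10 × 1% × £55,806.68 = £5,580.67…
Interest: £55,806.68 × ((1 + 0.0001)^277 − 1) = £55,806.68 × 0.02808579… = £1,567.3746…
Penalties + interest = £5,580.6680 + £1,567.3746… = £7,148.04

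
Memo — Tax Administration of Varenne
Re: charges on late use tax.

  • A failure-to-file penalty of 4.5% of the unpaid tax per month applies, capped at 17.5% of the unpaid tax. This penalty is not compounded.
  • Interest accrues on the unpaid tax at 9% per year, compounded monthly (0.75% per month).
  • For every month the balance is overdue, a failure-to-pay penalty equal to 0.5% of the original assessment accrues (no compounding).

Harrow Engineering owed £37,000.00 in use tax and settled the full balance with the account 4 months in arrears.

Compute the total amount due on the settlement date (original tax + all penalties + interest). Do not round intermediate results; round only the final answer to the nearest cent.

Failure-to-file: 4 × 4.5% × £37,000.00 = £6,660.00, capped at 17.5% × £37,000.00 = £6,475.00
Failure-to-pay penalty: 4 × 0.5% × £37,000.00 = £740.00
Interest: £37,000.00 × ((1 + 0.0075)^4 − 1) = £37,000.00 × 0.0303392… = £1,122.5501…
Total = £37,000.00 + £7,215.0000 + £1,122.5501… = £45,337.55

£45,337.55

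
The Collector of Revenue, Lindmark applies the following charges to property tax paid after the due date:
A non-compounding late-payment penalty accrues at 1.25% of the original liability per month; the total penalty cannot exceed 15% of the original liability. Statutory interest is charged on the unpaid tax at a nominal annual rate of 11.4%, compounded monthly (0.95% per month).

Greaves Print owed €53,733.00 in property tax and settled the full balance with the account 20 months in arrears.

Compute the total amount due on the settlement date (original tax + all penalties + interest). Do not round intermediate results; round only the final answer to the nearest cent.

€72,978.31

Penalty (uncapped): 20 × 1.25% × €53,733.00 = €13,433.25; cap = 15% × €53,733.00 = €8,059.95 → penalty = €8,059.95
Interest: €53,733.00 × ((1 + 0.0095)^20 − 1) = €53,733.00 × 0.2081656… = €11,185.3621…
Total = €53,733.00 + €8,059.9500 + €11,185.3621… = €72,978.31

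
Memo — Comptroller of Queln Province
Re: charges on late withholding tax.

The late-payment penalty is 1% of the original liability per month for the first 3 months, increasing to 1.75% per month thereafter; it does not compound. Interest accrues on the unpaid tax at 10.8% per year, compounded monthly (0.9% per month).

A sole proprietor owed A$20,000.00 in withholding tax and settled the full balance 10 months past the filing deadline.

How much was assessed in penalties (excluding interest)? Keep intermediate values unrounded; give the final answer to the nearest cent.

Penalty, months 1–3: 3 × 1% × A$20,000.00 = A$600.00
Penalty, months 4–10: 7 × 1.75% × A$20,000.00 = A$2,450.00
Total penalty = A$600.00 + A$2,450.00 = A$3,050.00

A$3,050.00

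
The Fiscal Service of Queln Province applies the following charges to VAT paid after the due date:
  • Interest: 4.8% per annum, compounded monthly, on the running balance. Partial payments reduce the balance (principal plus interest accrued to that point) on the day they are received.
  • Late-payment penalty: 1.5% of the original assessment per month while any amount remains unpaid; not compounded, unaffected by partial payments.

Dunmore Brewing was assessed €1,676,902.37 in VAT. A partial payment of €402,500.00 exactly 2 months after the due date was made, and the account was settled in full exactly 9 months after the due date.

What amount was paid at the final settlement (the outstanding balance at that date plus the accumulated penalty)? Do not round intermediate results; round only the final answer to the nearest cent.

Monthly rate = 4.8% ÷ 12 = 0.4%
Balance at month 2: €1,676,902.3700 × (1 + 0.004)^2 = €1,690,344.4194…
After €402,500.00 payment: €1,690,344.4194… − €402,500.00 = €1,287,844.4194…
Balance at month 9: €1,287,844.4194… × (1 + 0.004)^7 = €1,324,339.6752…
Penalty: 9 × 1.5% × €1,676,902.37 = €226,381.82…
Final settlement = outstanding balance + penalty = €1,324,339.6752… + €226,381.82… = €1,550,721.50

€1,550,721.50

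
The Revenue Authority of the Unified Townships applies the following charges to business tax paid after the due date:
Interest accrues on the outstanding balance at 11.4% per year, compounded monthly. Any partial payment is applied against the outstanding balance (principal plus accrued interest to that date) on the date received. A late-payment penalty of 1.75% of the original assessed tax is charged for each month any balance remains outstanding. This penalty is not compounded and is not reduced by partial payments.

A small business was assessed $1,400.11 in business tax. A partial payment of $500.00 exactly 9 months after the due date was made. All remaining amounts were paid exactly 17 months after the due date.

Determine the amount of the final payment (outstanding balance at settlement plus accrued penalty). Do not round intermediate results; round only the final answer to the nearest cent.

Monthly rate = 11.4% ÷ 12 = 0.95%
Balance at month 9: $1,400.1100 × (1 + 0.0095)^9 = $1,524.4706…
After $500.00 payment: $1,524.4706… − $500.00 = $1,024.4706…
Balance at month 17: $1,024.4706… × (1 + 0.0095)^8 = $1,104.9690…
Penalty: 17 × 1.75% × $1,400.11 = $416.53…
Final settlement = outstanding balance + penalty = $1,104.9690… + $416.53… = $1,521.50

$1,521.50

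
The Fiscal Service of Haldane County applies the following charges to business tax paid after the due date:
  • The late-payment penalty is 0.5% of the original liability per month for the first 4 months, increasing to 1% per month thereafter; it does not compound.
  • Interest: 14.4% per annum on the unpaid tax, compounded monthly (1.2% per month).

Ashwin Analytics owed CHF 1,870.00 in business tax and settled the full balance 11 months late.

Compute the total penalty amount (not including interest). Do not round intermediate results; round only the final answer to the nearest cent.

CHF 168.30

Penalty, months 1–4: 4 × 0.5% × CHF 1,870.00 = CHF 37.40
Penalty, months 5–11: 7 × 1% × CHF 1,870.00 = CHF 130.90
Total penalty = CHF 37.40 + CHF 130.90 = CHF 168.30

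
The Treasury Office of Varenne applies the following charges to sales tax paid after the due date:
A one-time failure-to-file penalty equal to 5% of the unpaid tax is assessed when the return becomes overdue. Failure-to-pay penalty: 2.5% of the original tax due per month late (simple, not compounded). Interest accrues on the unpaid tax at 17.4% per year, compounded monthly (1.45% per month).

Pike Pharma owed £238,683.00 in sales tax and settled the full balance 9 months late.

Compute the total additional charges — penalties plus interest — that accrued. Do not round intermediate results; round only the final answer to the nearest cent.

Failure-to-file penalty: 5% × £238,683.00 = £11,934.15
Failure-to-pay penalty: 9 × 2.5% × £238,683.00 = £53,703.68…
Interest: £238,683.00 × ((1 + 0.0145)^9 − 1) = £238,683.00 × 0.1383307… = £33,017.1950…
Penalties + interest = £65,637.8250 + £33,017.1950… = £98,655.02

£98,655.02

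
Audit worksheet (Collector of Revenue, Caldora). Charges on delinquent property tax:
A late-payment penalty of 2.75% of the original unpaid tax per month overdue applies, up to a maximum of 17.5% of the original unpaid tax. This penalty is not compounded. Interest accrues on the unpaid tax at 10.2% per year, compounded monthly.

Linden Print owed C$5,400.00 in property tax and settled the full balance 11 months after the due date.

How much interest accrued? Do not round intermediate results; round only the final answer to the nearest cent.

Interest (10.2%/yr ÷ 12 = 0.85%/month): C$5,400.00 × ((1 + 0.0085)^11 − 1) = C$526.9148…

C$526.91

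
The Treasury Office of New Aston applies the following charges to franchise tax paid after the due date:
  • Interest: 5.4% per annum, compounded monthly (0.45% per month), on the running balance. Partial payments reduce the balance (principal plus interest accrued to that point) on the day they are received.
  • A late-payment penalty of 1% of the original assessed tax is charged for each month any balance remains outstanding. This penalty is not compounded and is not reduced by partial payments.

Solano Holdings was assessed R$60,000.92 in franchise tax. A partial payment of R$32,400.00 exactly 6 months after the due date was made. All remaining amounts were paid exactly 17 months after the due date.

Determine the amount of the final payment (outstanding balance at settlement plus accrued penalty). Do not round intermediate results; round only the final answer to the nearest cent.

Balance at month 6: R$60,000.9200 × (1 + 0.0045)^6 = R$61,639.2798…
After R$32,400.00 payment: R$61,639.2798… − R$32,400.00 = R$29,239.2798…
Balance at month 17: R$29,239.2798… × (1 + 0.0045)^11 = R$30,719.6331…
Penalty: 17 × 1% × R$60,000.92 = R$10,200.16…
Final settlement = outstanding balance + penalty = R$30,719.6331… + R$10,200.16… = R$40,919.79

R$40,919.79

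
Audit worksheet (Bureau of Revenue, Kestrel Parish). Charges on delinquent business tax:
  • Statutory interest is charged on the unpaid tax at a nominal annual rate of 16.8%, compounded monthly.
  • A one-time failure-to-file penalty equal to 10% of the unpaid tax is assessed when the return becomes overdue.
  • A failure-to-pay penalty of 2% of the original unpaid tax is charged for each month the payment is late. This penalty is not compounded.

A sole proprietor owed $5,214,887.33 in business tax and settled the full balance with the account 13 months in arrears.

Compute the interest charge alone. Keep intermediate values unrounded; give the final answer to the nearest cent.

$1,033,074.17

Interest (16.8%/yr ÷ 12 = 1.4%/month): $5,214,887.33 × ((1 + 0.014)^13 − 1) = $1,033,074.1693…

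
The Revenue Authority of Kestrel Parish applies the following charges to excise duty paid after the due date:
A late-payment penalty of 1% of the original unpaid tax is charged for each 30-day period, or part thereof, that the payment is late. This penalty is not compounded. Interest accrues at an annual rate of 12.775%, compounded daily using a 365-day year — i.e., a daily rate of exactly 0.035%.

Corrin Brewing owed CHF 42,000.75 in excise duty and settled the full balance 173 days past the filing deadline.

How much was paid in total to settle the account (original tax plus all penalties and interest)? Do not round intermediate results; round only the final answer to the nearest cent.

CHF 47,142.04

Penalty periods: ⌈173/30⌉ = 6; penalty = 6 × 1% × CHF 42,000.75 = CHF 2,520.05…
Interest: CHF 42,000.75 × ((1 + 0.00035)^173 − 1) = CHF 42,000.75 × 0.06240946… = CHF 2,621.2442…
Total = CHF 42,000.75 + CHF 2,520.0450 + CHF 2,621.2442… = CHF 47,142.04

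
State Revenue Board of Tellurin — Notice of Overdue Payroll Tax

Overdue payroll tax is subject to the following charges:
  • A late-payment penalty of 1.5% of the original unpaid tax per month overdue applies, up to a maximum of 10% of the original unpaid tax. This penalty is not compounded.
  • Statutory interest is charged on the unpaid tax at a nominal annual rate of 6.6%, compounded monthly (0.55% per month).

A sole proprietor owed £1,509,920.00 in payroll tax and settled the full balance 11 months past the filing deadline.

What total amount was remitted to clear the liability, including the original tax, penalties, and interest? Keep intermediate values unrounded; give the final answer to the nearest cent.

£1,754,816.20

Penalty (uncapped): 11 × 1.5% × £1,509,920.00 = £249,136.80; cap = 10% × £1,509,920.00 = £150,992.00 → penalty = £150,992.00
Interest: £1,509,920.00 × ((1 + 0.0055)^11 − 1) = £1,509,920.00 × 0.0621915… = £93,904.1990…
Total = £1,509,920.00 + £150,992.0000 + £93,904.1990… = £1,754,816.20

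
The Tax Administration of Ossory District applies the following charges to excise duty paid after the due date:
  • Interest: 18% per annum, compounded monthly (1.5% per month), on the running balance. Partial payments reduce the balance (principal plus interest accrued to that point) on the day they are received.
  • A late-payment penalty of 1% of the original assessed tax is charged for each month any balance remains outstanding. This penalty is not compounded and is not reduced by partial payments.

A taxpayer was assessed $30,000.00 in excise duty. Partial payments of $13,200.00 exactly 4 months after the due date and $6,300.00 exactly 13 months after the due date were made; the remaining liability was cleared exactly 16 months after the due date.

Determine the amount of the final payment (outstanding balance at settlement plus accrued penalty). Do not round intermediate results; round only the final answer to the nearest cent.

$20,499.63

Balance at month 4: $30,000.0000 × (1 + 0.015)^4 = $31,840.9065…
After $13,200.00 payment: $31,840.9065… − $13,200.00 = $18,640.9065…
Balance at month 13: $18,640.9065… × (1 + 0.015)^9 = $21,313.8256…
After $6,300.00 payment: $21,313.8256… − $6,300.00 = $15,013.8256…
Balance at month 16: $15,013.8256… × (1 + 0.015)^3 = $15,699.6328…
Penalty: 16 × 1% × $30,000.00 = $4,800.00
Final settlement = outstanding balance + penalty = $15,699.6328… + $4,800.00 = $20,499.63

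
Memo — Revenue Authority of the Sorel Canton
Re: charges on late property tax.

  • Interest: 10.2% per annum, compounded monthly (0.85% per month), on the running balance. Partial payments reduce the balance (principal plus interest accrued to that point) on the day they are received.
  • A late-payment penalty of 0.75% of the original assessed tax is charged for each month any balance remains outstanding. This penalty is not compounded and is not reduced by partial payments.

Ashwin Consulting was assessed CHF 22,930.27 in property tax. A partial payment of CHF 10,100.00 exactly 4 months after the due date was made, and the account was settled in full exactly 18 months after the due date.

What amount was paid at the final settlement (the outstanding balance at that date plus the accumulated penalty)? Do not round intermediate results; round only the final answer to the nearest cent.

CHF 18,428.91

Balance at month 4: CHF 22,930.2700 × (1 + 0.0085)^4 = CHF 23,719.8959…
After CHF 10,100.00 payment: CHF 23,719.8959… − CHF 10,100.00 = CHF 13,619.8959…
Balance at month 18: CHF 13,619.8959… × (1 + 0.0085)^14 = CHF 15,333.3279…
Penalty: 18 × 0.75% × CHF 22,930.27 = CHF 3,095.59…
Final settlement = outstanding balance + penalty = CHF 15,333.3279… + CHF 3,095.59… = CHF 18,428.91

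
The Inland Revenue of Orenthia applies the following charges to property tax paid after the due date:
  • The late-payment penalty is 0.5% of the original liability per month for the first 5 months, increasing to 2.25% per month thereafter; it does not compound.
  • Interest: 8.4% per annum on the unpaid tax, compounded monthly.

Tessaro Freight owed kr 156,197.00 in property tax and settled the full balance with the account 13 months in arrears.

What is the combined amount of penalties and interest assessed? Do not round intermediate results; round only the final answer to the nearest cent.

Penalty, months 1–5: 5 × 0.5% × kr 156,197.00 = kr 3,904.93…
Penalty, months 6–13: 8 × 2.25% × kr 156,197.00 = kr 28,115.46
Interest (8.4%/yr ÷ 12 = 0.7%/month): kr 156,197.00 × ((1 + 0.007)^13 − 1) = kr 14,826.5061…
Penalties + interest = kr 32,020.3850 + kr 14,826.5061… = kr 46,846.89

kr 46,846.89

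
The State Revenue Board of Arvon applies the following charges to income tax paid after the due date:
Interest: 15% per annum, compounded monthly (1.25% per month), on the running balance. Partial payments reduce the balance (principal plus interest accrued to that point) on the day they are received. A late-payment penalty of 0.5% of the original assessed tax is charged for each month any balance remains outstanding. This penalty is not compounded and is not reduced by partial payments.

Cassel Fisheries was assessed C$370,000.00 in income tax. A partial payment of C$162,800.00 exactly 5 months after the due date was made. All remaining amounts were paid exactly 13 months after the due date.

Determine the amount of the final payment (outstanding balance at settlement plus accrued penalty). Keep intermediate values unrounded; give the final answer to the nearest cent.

Balance at month 5: C$370,000.0000 × (1 + 0.0125)^5 = C$393,710.3968…
After C$162,800.00 payment: C$393,710.3968… − C$162,800.00 = C$230,910.3968…
Balance at month 13: C$230,910.3968… × (1 + 0.0125)^8 = C$255,037.3239…
Penalty: 13 × 0.5% × C$370,000.00 = C$24,050.00
Final settlement = outstanding balance + penalty = C$255,037.3239… + C$24,050.00 = C$279,087.32

C$279,087.32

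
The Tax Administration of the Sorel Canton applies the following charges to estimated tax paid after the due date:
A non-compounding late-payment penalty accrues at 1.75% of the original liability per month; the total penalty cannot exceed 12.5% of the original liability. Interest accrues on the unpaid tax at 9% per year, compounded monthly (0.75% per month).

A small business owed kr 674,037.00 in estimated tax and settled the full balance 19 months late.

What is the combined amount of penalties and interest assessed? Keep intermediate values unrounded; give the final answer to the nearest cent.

kr 187,072.29

Penalty (uncapped): 19 × 1.75% × kr 674,037.00 = kr 224,117.30…; cap = 12.5% × kr 674,037.00 = kr 84,254.63… → penalty = kr 84,254.63…
Interest: kr 674,037.00 × ((1 + 0.0075)^19 − 1) = kr 674,037.00 × 0.1525401… = kr 102,817.6657…
Penalties + interest = kr 84,254.6250 + kr 102,817.6657… = kr 187,072.29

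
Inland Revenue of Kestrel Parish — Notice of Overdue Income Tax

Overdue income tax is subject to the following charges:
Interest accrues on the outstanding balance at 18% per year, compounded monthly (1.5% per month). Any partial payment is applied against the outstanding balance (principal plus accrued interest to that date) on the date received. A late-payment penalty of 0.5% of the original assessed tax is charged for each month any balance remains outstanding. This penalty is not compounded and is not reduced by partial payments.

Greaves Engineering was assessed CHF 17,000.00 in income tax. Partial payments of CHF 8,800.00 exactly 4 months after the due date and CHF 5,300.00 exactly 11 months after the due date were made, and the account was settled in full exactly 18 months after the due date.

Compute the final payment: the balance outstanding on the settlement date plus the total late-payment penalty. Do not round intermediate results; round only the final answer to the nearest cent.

CHF 7,033.16

Balance at month 4: CHF 17,000.0000 × (1 + 0.015)^4 = CHF 18,043.1804…
After CHF 8,800.00 payment: CHF 18,043.1804… − CHF 8,800.00 = CHF 9,243.1804…
Balance at month 11: CHF 9,243.1804… × (1 + 0.015)^7 = CHF 10,258.4967…
After CHF 5,300.00 payment: CHF 10,258.4967… − CHF 5,300.00 = CHF 4,958.4967…
Balance at month 18: CHF 4,958.4967… × (1 + 0.015)^7 = CHF 5,503.1623…
Penalty: 18 × 0.5% × CHF 17,000.00 = CHF 1,530.00
Final settlement = outstanding balance + penalty = CHF 5,503.1623… + CHF 1,530.00 = CHF 7,033.16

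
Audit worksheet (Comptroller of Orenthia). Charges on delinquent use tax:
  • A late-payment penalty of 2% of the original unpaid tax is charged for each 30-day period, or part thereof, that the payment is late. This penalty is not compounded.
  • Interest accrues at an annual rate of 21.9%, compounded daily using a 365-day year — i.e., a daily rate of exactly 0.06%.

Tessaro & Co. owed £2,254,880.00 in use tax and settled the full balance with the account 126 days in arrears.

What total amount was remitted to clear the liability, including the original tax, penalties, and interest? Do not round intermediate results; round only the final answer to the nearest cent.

Penalty periods: ⌈126/30⌉ = 5; penalty = 5 × 2% × £2,254,880.00 = £225,488.00
Interest: £2,254,880.00 × ((1 + 0.0006)^126 − 1) = £2,254,880.00 × 0.07850662… = £177,023.0172…
Total = £2,254,880.00 + £225,488.0000 + £177,023.0172… = £2,657,391.02

£2,657,391.02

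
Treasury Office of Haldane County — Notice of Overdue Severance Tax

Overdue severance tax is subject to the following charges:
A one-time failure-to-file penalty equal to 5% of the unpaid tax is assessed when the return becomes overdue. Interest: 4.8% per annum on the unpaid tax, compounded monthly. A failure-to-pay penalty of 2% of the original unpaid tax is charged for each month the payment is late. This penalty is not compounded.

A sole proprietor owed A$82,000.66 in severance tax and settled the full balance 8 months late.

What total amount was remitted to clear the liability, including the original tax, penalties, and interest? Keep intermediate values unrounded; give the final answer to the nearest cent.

Failure-to-file penalty: 5% × A$82,000.66 = A$4,100.03…
Failure-to-pay penalty: 8 × 2% × A$82,000.66 = A$13,120.11…
Interest (4.8%/yr ÷ 12 = 0.4%/month): A$82,000.66 × ((1 + 0.004)^8 − 1) = A$2,661.0528…
Total = A$82,000.66 + A$17,220.1386 + A$2,661.0528… = A$101,881.85

A$101,881.85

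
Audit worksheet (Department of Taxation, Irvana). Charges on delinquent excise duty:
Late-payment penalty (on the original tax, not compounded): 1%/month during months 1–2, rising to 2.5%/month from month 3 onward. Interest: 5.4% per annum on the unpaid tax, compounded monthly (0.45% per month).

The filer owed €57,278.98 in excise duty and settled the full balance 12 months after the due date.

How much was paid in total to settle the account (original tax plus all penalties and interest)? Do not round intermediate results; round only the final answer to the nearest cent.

Penalty, months 1–2: 2 × 1% × €57,278.98 = €1,145.58…
Penalty, months 3–12: 10 × 2.5% × €57,278.98 = €14,319.75…
Interest: €57,278.98 × ((1 + 0.0045)^12 − 1) = €57,278.98 × 0.0553568… = €3,170.7783…
Total = €57,278.98 + €15,465.3246 + €3,170.7783… = €75,915.08

€75,915.08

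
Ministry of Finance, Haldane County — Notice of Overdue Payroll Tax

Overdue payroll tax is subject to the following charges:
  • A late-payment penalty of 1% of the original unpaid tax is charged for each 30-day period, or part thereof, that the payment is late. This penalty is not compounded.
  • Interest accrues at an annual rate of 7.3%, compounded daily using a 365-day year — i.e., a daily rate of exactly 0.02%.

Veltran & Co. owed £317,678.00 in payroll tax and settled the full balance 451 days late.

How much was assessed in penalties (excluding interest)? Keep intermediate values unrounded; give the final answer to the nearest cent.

Penalty periods: ⌈451/30⌉ = 16; penalty = 16 × 1% × £317,678.00 = £50,828.48

£50,828.48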